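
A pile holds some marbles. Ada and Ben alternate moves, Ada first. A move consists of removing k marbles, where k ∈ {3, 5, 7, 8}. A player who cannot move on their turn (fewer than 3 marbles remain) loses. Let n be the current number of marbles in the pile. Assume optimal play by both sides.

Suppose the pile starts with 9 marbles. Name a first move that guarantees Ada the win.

Remove 7, leaving 2.

Work bottom-up. With no move the player to move loses. Otherwise the position is W if at least one move leads to an L position for the opponent, and L if every move leads to a W.
n=0: no move → L
n=1: no move → L
n=2: no move → L
n=3: can move to 0, which is L ⇒ W
n=4: can move to 1, which is L ⇒ W
n=5: can move to 2, which is L ⇒ W
n=6: can move to 1, which is L ⇒ W
n=7: can move to 2, which is L ⇒ W
n=8: can move to 1, which is L ⇒ W
n=9: can move to 2, which is L ⇒ W
From 9, the L positions reachable in one move are: 2, 1. Any move reaching one of these is winning.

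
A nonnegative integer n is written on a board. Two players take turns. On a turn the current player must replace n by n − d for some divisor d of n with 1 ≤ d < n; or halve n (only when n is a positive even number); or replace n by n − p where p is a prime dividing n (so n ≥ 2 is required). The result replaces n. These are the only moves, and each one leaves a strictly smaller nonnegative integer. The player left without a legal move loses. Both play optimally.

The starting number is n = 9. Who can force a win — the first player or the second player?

The second player wins.

Build the W/L table. Terminal = L. A non-terminal position is W if it has a move to some L; otherwise it is L.
n=0: no move → L
n=1: no move → L
n=2: →0(L), so W
n=3: →0(L), so W
n=4: →2(W), 3(W) — all W, so L
n=5: →0(L), so W
n=6: →4(L), so W
n=7: →0(L), so W
n=8: →4(L), so W
n=9: →6(W), 8(W) — all W, so L
The starting position 9 is L: whatever the player to move does, the opponent receives a W position.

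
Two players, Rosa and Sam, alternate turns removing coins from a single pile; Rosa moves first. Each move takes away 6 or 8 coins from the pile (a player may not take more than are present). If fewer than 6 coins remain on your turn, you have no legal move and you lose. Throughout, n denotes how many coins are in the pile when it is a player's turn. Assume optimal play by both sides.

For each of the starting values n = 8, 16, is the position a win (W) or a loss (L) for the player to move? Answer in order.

Classify positions by backward induction: terminal positions (no move available) are L. From any other position, the mover wins iff some move reaches an L.
n=0: no move → L
n=1: no move → L
n=2: no move → L
n=3: no move → L
n=4: no move → L
n=5: no move → L
n=6: can move to 0, which is L ⇒ W
n=7: can move to 1, which is L ⇒ W
n=8: can move to 2, which is L ⇒ W
n=9: can move to 3, which is L ⇒ W
n=10: can move to 4, which is L ⇒ W
n=11: can move to 5, which is L ⇒ W
n=12: can move to 4, which is L ⇒ W
n=13: can move to 5, which is L ⇒ W
n=14: moves to 8(W), 6(W); every one is W ⇒ L
n=15: moves to 9(W), 7(W); every one is W ⇒ L
n=16: moves to 10(W), 8(W); every one is W ⇒ L

8: W, 16: L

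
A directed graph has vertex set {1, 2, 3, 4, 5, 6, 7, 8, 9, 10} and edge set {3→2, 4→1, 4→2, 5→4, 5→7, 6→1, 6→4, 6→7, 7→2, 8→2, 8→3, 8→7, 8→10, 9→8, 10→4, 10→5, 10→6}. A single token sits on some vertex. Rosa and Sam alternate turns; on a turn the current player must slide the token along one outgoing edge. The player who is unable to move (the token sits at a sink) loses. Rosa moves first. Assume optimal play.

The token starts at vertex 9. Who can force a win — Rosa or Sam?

Sam wins.

Label each position W (a win for the player to move) or L (a loss). A position with no legal move is L; any other position is W exactly when some move reaches an L, and L when every move reaches a W.
Every edge goes from a vertex to one that appears earlier in the order 2, 1, 4, 7, 3, 5, 6, 10, 8, 9, so processing vertices in that order labels each vertex after all of its successors.
2: no outgoing edge → L
1: no outgoing edge → L
4: can move to 1, which is L ⇒ W
7: can move to 2, which is L ⇒ W
3: can move to 2, which is L ⇒ W
5: moves to 7(W), 4(W); every one is W ⇒ L
6: can move to 1, which is L ⇒ W
10: can move to 5, which is L ⇒ W
8: can move to 2, which is L ⇒ W
9: the only move is to 8(W), a W ⇒ L
The starting position 9 is L: whatever Rosa does, the opponent receives a W position.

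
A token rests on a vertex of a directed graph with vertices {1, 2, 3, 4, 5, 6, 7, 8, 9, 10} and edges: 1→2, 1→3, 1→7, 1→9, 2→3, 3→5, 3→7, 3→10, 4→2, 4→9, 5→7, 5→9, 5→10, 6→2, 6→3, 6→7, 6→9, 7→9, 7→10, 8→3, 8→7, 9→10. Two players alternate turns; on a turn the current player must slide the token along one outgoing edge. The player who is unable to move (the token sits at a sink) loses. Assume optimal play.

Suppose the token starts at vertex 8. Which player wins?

The second player wins.

Positions with no move are L. A position that does have a move is losing for the player to move precisely when every available move leads to a winning position for the opponent. Fill in the labels:
Every edge goes from a vertex to one that appears earlier in the order 10, 9, 7, 5, 3, 2, 6, 1, 8, 4, so processing vertices in that order labels each vertex after all of its successors.
10: no outgoing edge → L
9: →10(L), so W
7: →10(L), so W
5: →10(L), so W
3: →10(L), so W
2: →3(W) only, which is W, so L
6: →2(L), so W
1: →2(L), so W
8: →3(W), 7(W) — all W, so L
4: →2(L), so W
The starting position 8 is L: whatever the player to move does, the opponent receives a W position.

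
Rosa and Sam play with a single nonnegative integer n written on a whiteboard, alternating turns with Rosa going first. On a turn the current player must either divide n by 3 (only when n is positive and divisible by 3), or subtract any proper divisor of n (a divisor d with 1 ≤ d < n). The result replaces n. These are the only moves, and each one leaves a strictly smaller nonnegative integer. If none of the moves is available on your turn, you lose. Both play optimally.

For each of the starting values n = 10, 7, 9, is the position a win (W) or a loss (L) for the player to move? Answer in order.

Build the W/L table. Terminal = L. A non-terminal position is W if it has a move to some L; otherwise it is L.
n=0: no move → L
n=1: no move → L
n=2: reaches L-position 1 → W
n=3: reaches L-position 1 → W
n=4: only reaches 2(W), 3(W), all W → L
n=5: reaches L-position 4 → W
n=6: reaches L-position 4 → W
n=7: only reaches 6(W), which is W → L
n=8: reaches L-position 4 → W
n=9: only reaches 3(W), 6(W), 8(W), all W → L
n=10: reaches L-position 9 → W

10: W, 7: L, 9: L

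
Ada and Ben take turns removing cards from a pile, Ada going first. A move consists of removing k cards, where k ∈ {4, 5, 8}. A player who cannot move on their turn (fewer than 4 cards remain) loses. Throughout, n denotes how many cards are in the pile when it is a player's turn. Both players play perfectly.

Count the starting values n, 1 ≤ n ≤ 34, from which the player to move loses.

Classify positions by backward induction: terminal positions (no move available) are L. From any other position, the mover wins iff some move reaches an L.
n=0: no move → L
n=1: no move → L
n=2: no move → L
n=3: no move → L
n=4: W (go to 0, an L position)
n=5: W (go to 1, an L position)
n=6: W (go to 2, an L position)
n=7: W (go to 3, an L position)
n=8: W (go to 3, an L position)
n=9: W (go to 1, an L position)
n=10: W (go to 2, an L position)
n=11: W (go to 3, an L position)
n=12: L (options 8(W), 7(W), 4(W) are all W)
n=13: L (options 9(W), 8(W), 5(W) are all W)
n=14: L (options 10(W), 9(W), 6(W) are all W)
n=15: L (options 11(W), 10(W), 7(W) are all W)
n=16: W (go to 12, an L position)
n=17: W (go to 13, an L position)
n=18: W (go to 14, an L position)
n=19: W (go to 15, an L position)
n=20: W (go to 15, an L position)
n=21: W (go to 13, an L position)
n=22: W (go to 14, an L position)
n=23: W (go to 15, an L position)
n=24: L (options 20(W), 19(W), 16(W) are all W)
n=25: L (options 21(W), 20(W), 17(W) are all W)
n=26: L (options 22(W), 21(W), 18(W) are all W)
n=27: L (options 23(W), 22(W), 19(W) are all W)
n=28: W (go to 24, an L position)
n=29: W (go to 25, an L position)
n=30: W (go to 26, an L position)
n=31: W (go to 27, an L position)
n=32: W (go to 27, an L position)
n=33: W (go to 25, an L position)
n=34: W (go to 26, an L position)
L entries with 1 ≤ n ≤ 34 (n=0 is outside the asked range and is not counted): n = 1, 2, 3, 12, 13, 14, 15, 24, 25, 26, 27; that makes 11.

11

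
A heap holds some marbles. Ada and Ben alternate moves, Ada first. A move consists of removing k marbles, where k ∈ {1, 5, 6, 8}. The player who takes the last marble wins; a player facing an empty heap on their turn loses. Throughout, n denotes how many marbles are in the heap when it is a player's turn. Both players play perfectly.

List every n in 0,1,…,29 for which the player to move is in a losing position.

Positions with no move are L. A position that does have a move is losing for the player to move precisely when every available move leads to a winning position for the opponent. Fill in the labels:
n=0: no move → L
n=1: reaches L-position 0 → W
n=2: only reaches 1(W), which is W → L
n=3: reaches L-position 2 → W
n=4: only reaches 3(W), which is W → L
n=5: reaches L-position 4 → W
n=6: reaches L-position 0 → W
n=7: reaches L-position 2 → W
n=8: reaches L-position 2 → W
n=9: reaches L-position 4 → W
n=10: reaches L-position 4 → W
n=11: only reaches 10(W), 6(W), 5(W), 3(W), all W → L
n=12: reaches L-position 11 → W
n=13: only reaches 12(W), 8(W), 7(W), 5(W), all W → L
n=14: reaches L-position 13 → W
n=15: only reaches 14(W), 10(W), 9(W), 7(W), all W → L
n=16: reaches L-position 15 → W
n=17: reaches L-position 11 → W
n=18: reaches L-position 13 → W
n=19: reaches L-position 13 → W
n=20: reaches L-position 15 → W
n=21: reaches L-position 15 → W
n=22: only reaches 21(W), 17(W), 16(W), 14(W), all W → L
n=23: reaches L-position 22 → W
n=24: only reaches 23(W), 19(W), 18(W), 16(W), all W → L
n=25: reaches L-position 24 → W
n=26: only reaches 25(W), 21(W), 20(W), 18(W), all W → L
n=27: reaches L-position 26 → W
n=28: reaches L-position 22 → W
n=29: reaches L-position 24 → W
The losing starting values of n are exactly the entries labelled L in this table (9 of them).

0, 2, 4, 11, 13, 15, 22, 24, 26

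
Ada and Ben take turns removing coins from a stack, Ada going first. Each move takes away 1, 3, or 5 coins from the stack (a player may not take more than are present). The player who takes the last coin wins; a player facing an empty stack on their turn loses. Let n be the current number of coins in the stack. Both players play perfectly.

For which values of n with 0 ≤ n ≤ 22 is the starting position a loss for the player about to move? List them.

0, 2, 4, 6, 8, 10, 12, 14, 16, 18, 20, 22

Positions with no move are L. A position that does have a move is losing for the player to move precisely when every available move leads to a winning position for the opponent. Fill in the labels:
n=0: no move → L
n=1: W (go to 0, an L position)
n=2: L (sole option 1(W) is W)
n=3: W (go to 2, an L position)
n=4: L (options 3(W), 1(W) are all W)
n=5: W (go to 4, an L position)
n=6: L (options 5(W), 3(W), 1(W) are all W)
n=7: W (go to 6, an L position)
n=8: L (options 7(W), 5(W), 3(W) are all W)
n=9: W (go to 8, an L position)
n=10: L (options 9(W), 7(W), 5(W) are all W)
n=11: W (go to 10, an L position)
n=12: L (options 11(W), 9(W), 7(W) are all W)
n=13: W (go to 12, an L position)
n=14: L (options 13(W), 11(W), 9(W) are all W)
n=15: W (go to 14, an L position)
n=16: L (options 15(W), 13(W), 11(W) are all W)
n=17: W (go to 16, an L position)
n=18: L (options 17(W), 15(W), 13(W) are all W)
n=19: W (go to 18, an L position)
n=20: L (options 19(W), 17(W), 15(W) are all W)
n=21: W (go to 20, an L position)
n=22: L (options 21(W), 19(W), 17(W) are all W)
The losing starting values of n are exactly the entries labelled L in this table (12 of them).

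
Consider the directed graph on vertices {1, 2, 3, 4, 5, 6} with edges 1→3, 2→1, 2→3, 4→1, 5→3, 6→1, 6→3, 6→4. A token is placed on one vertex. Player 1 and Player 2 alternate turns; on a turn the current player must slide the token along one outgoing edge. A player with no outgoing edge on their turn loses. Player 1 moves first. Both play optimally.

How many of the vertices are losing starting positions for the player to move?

Use the standard recursion: the mover loses at a terminal position; elsewhere, the mover wins exactly when some move hands the opponent an L position.
Every edge goes from a vertex to one that appears earlier in the order 3, 1, 4, 6, 2, 5, so processing vertices in that order labels each vertex after all of its successors.
3: no outgoing edge → L
1: can move to 3, which is L ⇒ W
4: the only move is to 1(W), a W ⇒ L
6: can move to 4, which is L ⇒ W
2: can move to 3, which is L ⇒ W
5: can move to 3, which is L ⇒ W
The L vertices are 3, 4; that is 2 in all.

2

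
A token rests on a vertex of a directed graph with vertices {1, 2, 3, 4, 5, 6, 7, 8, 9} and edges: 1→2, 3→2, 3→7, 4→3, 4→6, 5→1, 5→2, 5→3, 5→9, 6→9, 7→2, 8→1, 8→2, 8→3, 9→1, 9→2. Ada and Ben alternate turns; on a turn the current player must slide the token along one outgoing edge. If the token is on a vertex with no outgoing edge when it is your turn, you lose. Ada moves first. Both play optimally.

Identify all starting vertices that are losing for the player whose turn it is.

2, 6

Build the W/L table. Terminal = L. A non-terminal position is W if it has a move to some L; otherwise it is L.
Every edge goes from a vertex to one that appears earlier in the order 2, 1, 9, 7, 6, 3, 8, 5, 4, so processing vertices in that order labels each vertex after all of its successors.
2: no outgoing edge → L
1: →2(L), so W
9: →2(L), so W
7: →2(L), so W
6: →9(W) only, which is W, so L
3: →2(L), so W
8: →2(L), so W
5: →2(L), so W
4: →6(L), so W
Reading off the rows marked L gives the requested list; there are 2 such vertices.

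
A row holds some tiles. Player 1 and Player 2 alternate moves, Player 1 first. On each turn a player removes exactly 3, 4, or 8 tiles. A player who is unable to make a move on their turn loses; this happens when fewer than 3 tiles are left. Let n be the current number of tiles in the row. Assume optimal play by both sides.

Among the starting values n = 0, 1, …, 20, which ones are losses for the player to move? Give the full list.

0, 1, 2, 7, 12, 13, 14, 19

Work bottom-up. With no move the player to move loses. Otherwise the position is W if at least one move leads to an L position for the opponent, and L if every move leads to a W.
n=0: no move → L
n=1: no move → L
n=2: no move → L
n=3: W (go to 0, an L position)
n=4: W (go to 1, an L position)
n=5: W (go to 2, an L position)
n=6: W (go to 2, an L position)
n=7: L (options 4(W), 3(W) are all W)
n=8: W (go to 0, an L position)
n=9: W (go to 1, an L position)
n=10: W (go to 7, an L position)
n=11: W (go to 7, an L position)
n=12: L (options 9(W), 8(W), 4(W) are all W)
n=13: L (options 10(W), 9(W), 5(W) are all W)
n=14: L (options 11(W), 10(W), 6(W) are all W)
n=15: W (go to 12, an L position)
n=16: W (go to 13, an L position)
n=17: W (go to 14, an L position)
n=18: W (go to 14, an L position)
n=19: L (options 16(W), 15(W), 11(W) are all W)
n=20: W (go to 12, an L position)
The losing starting values of n are exactly the entries labelled L in this table (8 of them).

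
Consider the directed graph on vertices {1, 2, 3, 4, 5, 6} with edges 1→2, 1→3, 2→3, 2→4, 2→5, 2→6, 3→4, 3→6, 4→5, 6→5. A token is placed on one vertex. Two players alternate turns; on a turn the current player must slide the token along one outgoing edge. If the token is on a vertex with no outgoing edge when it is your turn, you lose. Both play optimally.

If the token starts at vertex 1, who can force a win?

Classify positions by backward induction: terminal positions (no move available) are L. From any other position, the mover wins iff some move reaches an L.
Every edge goes from a vertex to one that appears earlier in the order 5, 6, 4, 3, 2, 1, so processing vertices in that order labels each vertex after all of its successors.
5: no outgoing edge → L
6: reaches L-position 5 → W
4: reaches L-position 5 → W
3: only reaches 4(W), 6(W), all W → L
2: reaches L-position 3 → W
1: reaches L-position 3 → W
From 1 the player to move can move to 3, reaching an L position.

The first player wins.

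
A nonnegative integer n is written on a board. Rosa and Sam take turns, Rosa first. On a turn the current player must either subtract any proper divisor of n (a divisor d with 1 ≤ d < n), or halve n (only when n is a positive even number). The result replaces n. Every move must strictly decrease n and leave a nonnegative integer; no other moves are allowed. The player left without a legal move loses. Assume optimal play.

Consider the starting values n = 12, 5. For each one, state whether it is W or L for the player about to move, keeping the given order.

12: W, 5: L

Use the standard recursion: the mover loses at a terminal position; elsewhere, the mover wins exactly when some move hands the opponent an L position.
n=0: no move → L
n=1: no move → L
n=2: can move to 1, which is L ⇒ W
n=3: the only move is to 2(W), a W ⇒ L
n=4: can move to 3, which is L ⇒ W
n=5: the only move is to 4(W), a W ⇒ L
n=6: can move to 3, which is L ⇒ W
n=7: the only move is to 6(W), a W ⇒ L
n=8: can move to 7, which is L ⇒ W
n=9: moves to 6(W), 8(W); every one is W ⇒ L
n=10: can move to 5, which is L ⇒ W
n=11: the only move is to 10(W), a W ⇒ L
n=12: can move to 9, which is L ⇒ W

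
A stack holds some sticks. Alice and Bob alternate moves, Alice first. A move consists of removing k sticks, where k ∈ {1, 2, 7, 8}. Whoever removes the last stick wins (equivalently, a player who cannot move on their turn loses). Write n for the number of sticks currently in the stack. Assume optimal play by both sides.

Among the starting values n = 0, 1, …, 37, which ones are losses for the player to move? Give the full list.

Compute win/loss labels from the base case upward. A position with no move is L. Any other position is W if it can reach an L in one move, else L.
n=0: no move → L
n=1: can move to 0, which is L ⇒ W
n=2: can move to 0, which is L ⇒ W
n=3: moves to 2(W), 1(W); every one is W ⇒ L
n=4: can move to 3, which is L ⇒ W
n=5: can move to 3, which is L ⇒ W
n=6: moves to 5(W), 4(W); every one is W ⇒ L
n=7: can move to 6, which is L ⇒ W
n=8: can move to 6, which is L ⇒ W
n=9: moves to 8(W), 7(W), 2(W), 1(W); every one is W ⇒ L
n=10: can move to 9, which is L ⇒ W
n=11: can move to 9, which is L ⇒ W
n=12: moves to 11(W), 10(W), 5(W), 4(W); every one is W ⇒ L
n=13: can move to 12, which is L ⇒ W
n=14: can move to 12, which is L ⇒ W
n=15: moves to 14(W), 13(W), 8(W), 7(W); every one is W ⇒ L
n=16: can move to 15, which is L ⇒ W
n=17: can move to 15, which is L ⇒ W
n=18: moves to 17(W), 16(W), 11(W), 10(W); every one is W ⇒ L
n=19: can move to 18, which is L ⇒ W
n=20: can move to 18, which is L ⇒ W
n=21: moves to 20(W), 19(W), 14(W), 13(W); every one is W ⇒ L
n=22: can move to 21, which is L ⇒ W
n=23: can move to 21, which is L ⇒ W
n=24: moves to 23(W), 22(W), 17(W), 16(W); every one is W ⇒ L
n=25: can move to 24, which is L ⇒ W
n=26: can move to 24, which is L ⇒ W
n=27: moves to 26(W), 25(W), 20(W), 19(W); every one is W ⇒ L
n=28: can move to 27, which is L ⇒ W
n=29: can move to 27, which is L ⇒ W
n=30: moves to 29(W), 28(W), 23(W), 22(W); every one is W ⇒ L
n=31: can move to 30, which is L ⇒ W
n=32: can move to 30, which is L ⇒ W
n=33: moves to 32(W), 31(W), 26(W), 25(W); every one is W ⇒ L
n=34: can move to 33, which is L ⇒ W
n=35: can move to 33, which is L ⇒ W
n=36: moves to 35(W), 34(W), 29(W), 28(W); every one is W ⇒ L
n=37: can move to 36, which is L ⇒ W
The losing starting values of n are exactly the entries labelled L in this table (13 of them).

0, 3, 6, 9, 12, 15, 18, 21, 24, 27, 30, 33, 36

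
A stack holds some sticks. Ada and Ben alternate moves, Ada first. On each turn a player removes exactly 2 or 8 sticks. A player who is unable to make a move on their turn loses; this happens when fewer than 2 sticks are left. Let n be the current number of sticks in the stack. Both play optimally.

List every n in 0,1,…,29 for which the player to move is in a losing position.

0, 1, 4, 5, 10, 11, 14, 15, 20, 21, 24, 25

Use the standard recursion: the mover loses at a terminal position; elsewhere, the mover wins exactly when some move hands the opponent an L position.
n=0: no move → L
n=1: no move → L
n=2: W (go to 0, an L position)
n=3: W (go to 1, an L position)
n=4: L (sole option 2(W) is W)
n=5: L (sole option 3(W) is W)
n=6: W (go to 4, an L position)
n=7: W (go to 5, an L position)
n=8: W (go to 0, an L position)
n=9: W (go to 1, an L position)
n=10: L (options 8(W), 2(W) are all W)
n=11: L (options 9(W), 3(W) are all W)
n=12: W (go to 10, an L position)
n=13: W (go to 11, an L position)
n=14: L (options 12(W), 6(W) are all W)
n=15: L (options 13(W), 7(W) are all W)
n=16: W (go to 14, an L position)
n=17: W (go to 15, an L position)
n=18: W (go to 10, an L position)
n=19: W (go to 11, an L position)
n=20: L (options 18(W), 12(W) are all W)
n=21: L (options 19(W), 13(W) are all W)
n=22: W (go to 20, an L position)
n=23: W (go to 21, an L position)
n=24: L (options 22(W), 16(W) are all W)
n=25: L (options 23(W), 17(W) are all W)
n=26: W (go to 24, an L position)
n=27: W (go to 25, an L position)
n=28: W (go to 20, an L position)
n=29: W (go to 21, an L position)
Reading off the rows marked L gives the requested list; there are 12 such values of n.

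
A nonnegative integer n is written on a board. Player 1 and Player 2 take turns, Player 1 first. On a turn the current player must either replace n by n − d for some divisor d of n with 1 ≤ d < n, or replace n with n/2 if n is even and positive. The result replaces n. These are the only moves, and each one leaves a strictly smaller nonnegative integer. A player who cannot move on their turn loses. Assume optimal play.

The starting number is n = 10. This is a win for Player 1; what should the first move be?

Compute win/loss labels from the base case upward. A position with no move is L. Any other position is W if it can reach an L in one move, else L.
n=0: no move → L
n=1: no move → L
n=2: reaches L-position 1 → W
n=3: only reaches 2(W), which is W → L
n=4: reaches L-position 3 → W
n=5: only reaches 4(W), which is W → L
n=6: reaches L-position 3 → W
n=7: only reaches 6(W), which is W → L
n=8: reaches L-position 7 → W
n=9: only reaches 6(W), 8(W), all W → L
n=10: reaches L-position 5 → W
From 10, the L positions reachable in one move are: 5, 9. Any move reaching one of these is winning.

Move to 5.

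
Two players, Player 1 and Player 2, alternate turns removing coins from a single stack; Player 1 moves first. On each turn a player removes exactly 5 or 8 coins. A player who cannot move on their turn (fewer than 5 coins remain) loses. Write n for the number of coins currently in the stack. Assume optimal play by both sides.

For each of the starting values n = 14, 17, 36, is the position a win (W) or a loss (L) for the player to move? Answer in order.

Classify positions by backward induction: terminal positions (no move available) are L. From any other position, the mover wins iff some move reaches an L.
n=0: no move → L
n=1: no move → L
n=2: no move → L
n=3: no move → L
n=4: no move → L
n=5: →0(L), so W
n=6: →1(L), so W
n=7: →2(L), so W
n=8: →3(L), so W
n=9: →4(L), so W
n=10: →2(L), so W
n=11: →3(L), so W
n=12: →4(L), so W
n=13: →8(W), 5(W) — all W, so L
n=14: →9(W), 6(W) — all W, so L
n=15: →10(W), 7(W) — all W, so L
n=16: →11(W), 8(W) — all W, so L
n=17: →12(W), 9(W) — all W, so L
n=18: →13(L), so W
n=19: →14(L), so W
n=20: →15(L), so W
n=21: →16(L), so W
n=22: →17(L), so W
n=23: →15(L), so W
n=24: →16(L), so W
n=25: →17(L), so W
n=26: →21(W), 18(W) — all W, so L
n=27: →22(W), 19(W) — all W, so L
n=28: →23(W), 20(W) — all W, so L
n=29: →24(W), 21(W) — all W, so L
n=30: →25(W), 22(W) — all W, so L
n=31: →26(L), so W
n=32: →27(L), so W
n=33: →28(L), so W
n=34: →29(L), so W
n=35: →30(L), so W
n=36: →28(L), so W

14: L, 17: L, 36: W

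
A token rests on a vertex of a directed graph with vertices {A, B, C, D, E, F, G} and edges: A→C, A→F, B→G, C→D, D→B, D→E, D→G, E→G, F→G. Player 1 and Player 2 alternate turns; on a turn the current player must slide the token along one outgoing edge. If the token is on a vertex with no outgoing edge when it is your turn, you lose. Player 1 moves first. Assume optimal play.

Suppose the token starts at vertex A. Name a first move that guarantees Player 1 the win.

Work bottom-up. With no move the player to move loses. Otherwise the position is W if at least one move leads to an L position for the opponent, and L if every move leads to a W.
Every edge goes from a vertex to one that appears earlier in the order G, E, B, D, C, F, A, so processing vertices in that order labels each vertex after all of its successors.
G: no outgoing edge → L
E: reaches L-position G → W
B: reaches L-position G → W
D: reaches L-position G → W
C: only reaches D(W), which is W → L
F: reaches L-position G → W
A: reaches L-position C → W
From A, the L positions reachable in one move are: C.

Move to C.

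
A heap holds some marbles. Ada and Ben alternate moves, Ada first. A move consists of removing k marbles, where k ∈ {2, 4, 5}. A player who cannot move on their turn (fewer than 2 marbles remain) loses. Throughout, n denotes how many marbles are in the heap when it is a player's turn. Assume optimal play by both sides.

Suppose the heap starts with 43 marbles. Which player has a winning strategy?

Ben wins.

Compute win/loss labels from the base case upward. A position with no move is L. Any other position is W if it can reach an L in one move, else L.
n=0: no move → L
n=1: no move → L
n=2: →0(L), so W
n=3: →1(L), so W
n=4: →0(L), so W
n=5: →1(L), so W
n=6: →1(L), so W
n=7: →5(W), 3(W), 2(W) — all W, so L
n=8: →6(W), 4(W), 3(W) — all W, so L
n=9: →7(L), so W
n=10: →8(L), so W
n=11: →7(L), so W
n=12: →8(L), so W
n=13: →8(L), so W
n=14: →12(W), 10(W), 9(W) — all W, so L
n=15: →13(W), 11(W), 10(W) — all W, so L
n=16: →14(L), so W
n=17: →15(L), so W
n=18: →14(L), so W
n=19: →15(L), so W
n=20: →15(L), so W
n=21: →19(W), 17(W), 16(W) — all W, so L
n=22: →20(W), 18(W), 17(W) — all W, so L
n=23: →21(L), so W
n=24: →22(L), so W
n=25: →21(L), so W
n=26: →22(L), so W
n=27: →22(L), so W
n=28: →26(W), 24(W), 23(W) — all W, so L
n=29: →27(W), 25(W), 24(W) — all W, so L
n=30: →28(L), so W
n=31: →29(L), so W
n=32: →28(L), so W
n=33: →29(L), so W
n=34: →29(L), so W
n=35: →33(W), 31(W), 30(W) — all W, so L
n=36: →34(W), 32(W), 31(W) — all W, so L
n=37: →35(L), so W
n=38: →36(L), so W
n=39: →35(L), so W
n=40: →36(L), so W
n=41: →36(L), so W
n=42: →40(W), 38(W), 37(W) — all W, so L
n=43: →41(W), 39(W), 38(W) — all W, so L
The starting position 43 is L: whatever Ada does, the opponent receives a W position.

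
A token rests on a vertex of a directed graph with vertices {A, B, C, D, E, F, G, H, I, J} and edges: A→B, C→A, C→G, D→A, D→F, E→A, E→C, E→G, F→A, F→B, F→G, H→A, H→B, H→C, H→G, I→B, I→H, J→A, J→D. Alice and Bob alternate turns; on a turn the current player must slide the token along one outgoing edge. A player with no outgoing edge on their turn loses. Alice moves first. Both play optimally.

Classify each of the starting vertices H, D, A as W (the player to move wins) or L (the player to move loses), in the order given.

Label each position W (a win for the player to move) or L (a loss). A position with no legal move is L; any other position is W exactly when some move reaches an L, and L when every move reaches a W.
Every edge goes from a vertex to one that appears earlier in the order G, B, A, C, F, H, D, E, J, I, so processing vertices in that order labels each vertex after all of its successors.
G: no outgoing edge → L
B: no outgoing edge → L
A: W (go to B, an L position)
C: W (go to G, an L position)
F: W (go to B, an L position)
H: W (go to B, an L position)
D: L (options F(W), A(W) are all W)
E: W (go to G, an L position)
J: W (go to D, an L position)
I: W (go to B, an L position)

H: W, D: L, A: W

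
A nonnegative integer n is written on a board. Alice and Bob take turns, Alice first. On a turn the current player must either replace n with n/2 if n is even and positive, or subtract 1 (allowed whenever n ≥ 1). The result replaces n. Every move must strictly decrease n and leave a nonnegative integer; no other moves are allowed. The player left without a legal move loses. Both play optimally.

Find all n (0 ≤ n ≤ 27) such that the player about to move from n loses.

0, 2, 5, 7, 9, 11, 13, 15, 17, 19, 21, 23, 25, 27

Build the W/L table. Terminal = L. A non-terminal position is W if it has a move to some L; otherwise it is L.
n=0: no move → L
n=1: →0(L), so W
n=2: →1(W) only, which is W, so L
n=3: →2(L), so W
n=4: →2(L), so W
n=5: →4(W) only, which is W, so L
n=6: →5(L), so W
n=7: →6(W) only, which is W, so L
n=8: →7(L), so W
n=9: →8(W) only, which is W, so L
n=10: →5(L), so W
n=11: →10(W) only, which is W, so L
n=12: →11(L), so W
n=13: →12(W) only, which is W, so L
n=14: →7(L), so W
n=15: →14(W) only, which is W, so L
n=16: →15(L), so W
n=17: →16(W) only, which is W, so L
n=18: →9(L), so W
n=19: →18(W) only, which is W, so L
n=20: →19(L), so W
n=21: →20(W) only, which is W, so L
n=22: →11(L), so W
n=23: →22(W) only, which is W, so L
n=24: →23(L), so W
n=25: →24(W) only, which is W, so L
n=26: →13(L), so W
n=27: →26(W) only, which is W, so L
The losing starting values of n are exactly the entries labelled L in this table (14 of them).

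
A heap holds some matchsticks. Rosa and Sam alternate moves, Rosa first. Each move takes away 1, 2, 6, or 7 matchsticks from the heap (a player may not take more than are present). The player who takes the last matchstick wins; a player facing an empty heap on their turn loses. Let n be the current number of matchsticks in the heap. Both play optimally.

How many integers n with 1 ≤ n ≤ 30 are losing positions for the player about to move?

7

Positions with no move are L. A position that does have a move is losing for the player to move precisely when every available move leads to a winning position for the opponent. Fill in the labels:
n=0: no move → L
n=1: →0(L), so W
n=2: →0(L), so W
n=3: →2(W), 1(W) — all W, so L
n=4: →3(L), so W
n=5: →3(L), so W
n=6: →0(L), so W
n=7: →0(L), so W
n=8: →7(W), 6(W), 2(W), 1(W) — all W, so L
n=9: →8(L), so W
n=10: →8(L), so W
n=11: →10(W), 9(W), 5(W), 4(W) — all W, so L
n=12: →11(L), so W
n=13: →11(L), so W
n=14: →8(L), so W
n=15: →8(L), so W
n=16: →15(W), 14(W), 10(W), 9(W) — all W, so L
n=17: →16(L), so W
n=18: →16(L), so W
n=19: →18(W), 17(W), 13(W), 12(W) — all W, so L
n=20: →19(L), so W
n=21: →19(L), so W
n=22: →16(L), so W
n=23: →16(L), so W
n=24: →23(W), 22(W), 18(W), 17(W) — all W, so L
n=25: →24(L), so W
n=26: →24(L), so W
n=27: →26(W), 25(W), 21(W), 20(W) — all W, so L
n=28: →27(L), so W
n=29: →27(L), so W
n=30: →24(L), so W
L entries with 1 ≤ n ≤ 30 (n=0 is outside the asked range and is not counted): n = 3, 8, 11, 16, 19, 24, 27; that makes 7.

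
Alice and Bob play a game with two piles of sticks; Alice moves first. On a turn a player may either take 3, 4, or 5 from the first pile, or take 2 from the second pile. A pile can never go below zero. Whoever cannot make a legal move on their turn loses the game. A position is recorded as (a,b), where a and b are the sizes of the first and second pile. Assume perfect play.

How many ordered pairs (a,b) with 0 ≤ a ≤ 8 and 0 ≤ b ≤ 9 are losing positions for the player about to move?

Classify positions by backward induction: terminal positions (no move available) are L. From any other position, the mover wins iff some move reaches an L.
Every move lowers a or b (never raises either), so fill the grid row by row in increasing a, and left to right within a row: each cell's successors are then already labelled.
      b=0  b=1  b=2  b=3  b=4  b=5  b=6  b=7  b=8  b=9
a=0:    L    L    W    W    L    L    W    W    L    L
a=1:    L    L    W    W    L    L    W    W    L    L
a=2:    L    L    W    W    L    L    W    W    L    L
a=3:    W    W    L    L    W    W    L    L    W    W
a=4:    W    W    L    L    W    W    L    L    W    W
a=5:    W    W    L    L    W    W    L    L    W    W
a=6:    W    W    W    W    W    W    W    W    W    W
a=7:    W    W    W    W    W    W    W    W    W    W
a=8:    L    L    W    W    L    L    W    W    L    L
Cells with no legal move (terminal, hence L): (0,0), (0,1), (1,0), (1,1), (2,0), (2,1).
The remaining L cells, each justified by listing all of its moves:
(0,4): L (sole option (0,2)(W) is W)
(0,5): L (sole option (0,3)(W) is W)
(0,8): L (sole option (0,6)(W) is W)
(0,9): L (sole option (0,7)(W) is W)
(1,4): L (sole option (1,2)(W) is W)
(1,5): L (sole option (1,3)(W) is W)
(1,8): L (sole option (1,6)(W) is W)
(1,9): L (sole option (1,7)(W) is W)
(2,4): L (sole option (2,2)(W) is W)
(2,5): L (sole option (2,3)(W) is W)
(2,8): L (sole option (2,6)(W) is W)
(2,9): L (sole option (2,7)(W) is W)
(3,2): L (options (0,2)(W), (3,0)(W) are all W)
(3,3): L (options (0,3)(W), (3,1)(W) are all W)
(3,6): L (options (0,6)(W), (3,4)(W) are all W)
(3,7): L (options (0,7)(W), (3,5)(W) are all W)
(4,2): L (options (1,2)(W), (0,2)(W), (4,0)(W) are all W)
(4,3): L (options (1,3)(W), (0,3)(W), (4,1)(W) are all W)
(4,6): L (options (1,6)(W), (0,6)(W), (4,4)(W) are all W)
(4,7): L (options (1,7)(W), (0,7)(W), (4,5)(W) are all W)
(5,2): L (options (2,2)(W), (1,2)(W), (0,2)(W), (5,0)(W) are all W)
(5,3): L (options (2,3)(W), (1,3)(W), (0,3)(W), (5,1)(W) are all W)
(5,6): L (options (2,6)(W), (1,6)(W), (0,6)(W), (5,4)(W) are all W)
(5,7): L (options (2,7)(W), (1,7)(W), (0,7)(W), (5,5)(W) are all W)
(8,0): L (options (5,0)(W), (4,0)(W), (3,0)(W) are all W)
(8,1): L (options (5,1)(W), (4,1)(W), (3,1)(W) are all W)
(8,4): L (options (5,4)(W), (4,4)(W), (3,4)(W), (8,2)(W) are all W)
(8,5): L (options (5,5)(W), (4,5)(W), (3,5)(W), (8,3)(W) are all W)
(8,8): L (options (5,8)(W), (4,8)(W), (3,8)(W), (8,6)(W) are all W)
(8,9): L (options (5,9)(W), (4,9)(W), (3,9)(W), (8,7)(W) are all W)
Every other cell has at least one move into one of the L cells above, so it is W.
L cells per row: a=0: 6, a=1: 6, a=2: 6, a=3: 4, a=4: 4, a=5: 4, a=6: 0, a=7: 0, a=8: 6; total 36.

36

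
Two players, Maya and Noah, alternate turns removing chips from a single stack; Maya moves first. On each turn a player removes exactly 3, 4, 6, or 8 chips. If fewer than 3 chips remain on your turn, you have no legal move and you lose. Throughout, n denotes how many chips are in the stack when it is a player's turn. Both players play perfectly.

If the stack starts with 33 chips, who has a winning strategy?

Positions with no move are L. A position that does have a move is losing for the player to move precisely when every available move leads to a winning position for the opponent. Fill in the labels:
n=0: no move → L
n=1: no move → L
n=2: no move → L
n=3: →0(L), so W
n=4: →1(L), so W
n=5: →2(L), so W
n=6: →2(L), so W
n=7: →1(L), so W
n=8: →2(L), so W
n=9: →1(L), so W
n=10: →2(L), so W
n=11: →8(W), 7(W), 5(W), 3(W) — all W, so L
n=12: →9(W), 8(W), 6(W), 4(W) — all W, so L
n=13: →10(W), 9(W), 7(W), 5(W) — all W, so L
n=14: →11(L), so W
n=15: →12(L), so W
n=16: →13(L), so W
n=17: →13(L), so W
n=18: →12(L), so W
n=19: →13(L), so W
n=20: →12(L), so W
n=21: →13(L), so W
n=22: →19(W), 18(W), 16(W), 14(W) — all W, so L
n=23: →20(W), 19(W), 17(W), 15(W) — all W, so L
n=24: →21(W), 20(W), 18(W), 16(W) — all W, so L
n=25: →22(L), so W
n=26: →23(L), so W
n=27: →24(L), so W
n=28: →24(L), so W
n=29: →23(L), so W
n=30: →24(L), so W
n=31: →23(L), so W
n=32: →24(L), so W
n=33: →30(W), 29(W), 27(W), 25(W) — all W, so L
The starting position 33 is L: whatever Maya does, the opponent receives a W position.

Noah wins.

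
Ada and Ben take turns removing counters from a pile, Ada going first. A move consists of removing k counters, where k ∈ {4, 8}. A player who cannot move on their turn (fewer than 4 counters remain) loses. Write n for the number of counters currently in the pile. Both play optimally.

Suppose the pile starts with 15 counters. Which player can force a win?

Compute win/loss labels from the base case upward. A position with no move is L. Any other position is W if it can reach an L in one move, else L.
n=0: no move → L
n=1: no move → L
n=2: no move → L
n=3: no move → L
n=4: can move to 0, which is L ⇒ W
n=5: can move to 1, which is L ⇒ W
n=6: can move to 2, which is L ⇒ W
n=7: can move to 3, which is L ⇒ W
n=8: can move to 0, which is L ⇒ W
n=9: can move to 1, which is L ⇒ W
n=10: can move to 2, which is L ⇒ W
n=11: can move to 3, which is L ⇒ W
n=12: moves to 8(W), 4(W); every one is W ⇒ L
n=13: moves to 9(W), 5(W); every one is W ⇒ L
n=14: moves to 10(W), 6(W); every one is W ⇒ L
n=15: moves to 11(W), 7(W); every one is W ⇒ L
The starting position 15 is L: whatever Ada does, the opponent receives a W position.

Ben wins.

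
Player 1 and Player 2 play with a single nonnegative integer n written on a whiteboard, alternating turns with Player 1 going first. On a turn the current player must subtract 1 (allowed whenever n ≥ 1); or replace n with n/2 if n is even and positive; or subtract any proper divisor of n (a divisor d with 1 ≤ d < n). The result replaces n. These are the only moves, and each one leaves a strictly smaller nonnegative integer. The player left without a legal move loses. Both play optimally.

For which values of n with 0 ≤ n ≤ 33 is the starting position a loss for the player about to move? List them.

0, 2, 5, 7, 9, 11, 13, 15, 17, 19, 21, 23, 25, 27, 29, 31, 33

Classify positions by backward induction: terminal positions (no move available) are L. From any other position, the mover wins iff some move reaches an L.
n=0: no move → L
n=1: can move to 0, which is L ⇒ W
n=2: the only move is to 1(W), a W ⇒ L
n=3: can move to 2, which is L ⇒ W
n=4: can move to 2, which is L ⇒ W
n=5: the only move is to 4(W), a W ⇒ L
n=6: can move to 5, which is L ⇒ W
n=7: the only move is to 6(W), a W ⇒ L
n=8: can move to 7, which is L ⇒ W
n=9: moves to 6(W), 8(W); every one is W ⇒ L
n=10: can move to 5, which is L ⇒ W
n=11: the only move is to 10(W), a W ⇒ L
n=12: can move to 9, which is L ⇒ W
n=13: the only move is to 12(W), a W ⇒ L
n=14: can move to 7, which is L ⇒ W
n=15: moves to 10(W), 12(W), 14(W); every one is W ⇒ L
n=16: can move to 15, which is L ⇒ W
n=17: the only move is to 16(W), a W ⇒ L
n=18: can move to 9, which is L ⇒ W
n=19: the only move is to 18(W), a W ⇒ L
n=20: can move to 15, which is L ⇒ W
n=21: moves to 14(W), 18(W), 20(W); every one is W ⇒ L
n=22: can move to 11, which is L ⇒ W
n=23: the only move is to 22(W), a W ⇒ L
n=24: can move to 21, which is L ⇒ W
n=25: moves to 20(W), 24(W); every one is W ⇒ L
n=26: can move to 13, which is L ⇒ W
n=27: moves to 18(W), 24(W), 26(W); every one is W ⇒ L
n=28: can move to 21, which is L ⇒ W
n=29: the only move is to 28(W), a W ⇒ L
n=30: can move to 15, which is L ⇒ W
n=31: the only move is to 30(W), a W ⇒ L
n=32: can move to 31, which is L ⇒ W
n=33: moves to 22(W), 30(W), 32(W); every one is W ⇒ L
Reading off the rows marked L gives the requested list; there are 17 such values of n.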